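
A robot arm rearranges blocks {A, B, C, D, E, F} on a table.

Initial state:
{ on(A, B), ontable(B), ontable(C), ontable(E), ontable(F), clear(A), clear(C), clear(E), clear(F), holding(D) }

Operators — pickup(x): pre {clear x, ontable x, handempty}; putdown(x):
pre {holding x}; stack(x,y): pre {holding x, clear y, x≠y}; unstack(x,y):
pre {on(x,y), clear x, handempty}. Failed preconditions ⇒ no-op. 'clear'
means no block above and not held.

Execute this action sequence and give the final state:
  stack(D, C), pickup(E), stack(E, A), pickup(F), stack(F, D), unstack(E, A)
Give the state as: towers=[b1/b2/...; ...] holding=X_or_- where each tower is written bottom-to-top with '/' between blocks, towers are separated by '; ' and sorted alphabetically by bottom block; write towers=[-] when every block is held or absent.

towers=[B/A; C/D/F] holding=E

step 1 (stack(D, C)): towers=[B/A; C/D; E; F] holding=-
step 2 (pickup(E)): towers=[B/A; C/D; F] holding=E
step 3 (stack(E, A)): towers=[B/A/E; C/D; F] holding=-
step 4 (pickup(F)): towers=[B/A/E; C/D] holding=F
step 5 (stack(F, D)): towers=[B/A/E; C/D/F] holding=-
step 6 (unstack(E, A)): towers=[B/A; C/D/F] holding=E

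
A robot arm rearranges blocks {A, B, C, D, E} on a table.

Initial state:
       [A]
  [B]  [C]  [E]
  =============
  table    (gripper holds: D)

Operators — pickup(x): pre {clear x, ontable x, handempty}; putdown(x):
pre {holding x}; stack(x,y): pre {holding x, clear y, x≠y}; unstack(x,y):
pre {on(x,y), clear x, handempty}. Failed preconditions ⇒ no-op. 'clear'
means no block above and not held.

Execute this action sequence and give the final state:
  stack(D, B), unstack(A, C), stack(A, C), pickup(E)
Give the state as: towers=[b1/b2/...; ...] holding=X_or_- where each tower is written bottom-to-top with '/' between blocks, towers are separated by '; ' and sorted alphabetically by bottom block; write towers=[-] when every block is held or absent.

step 1 (stack(D, B)): towers=[B/D; C/A; E] holding=-
step 2 (unstack(A, C)): towers=[B/D; C; E] holding=A
step 3 (stack(A, C)): towers=[B/D; C/A; E] holding=-
step 4 (pickup(E)): towers=[B/D; C/A] holding=E

towers=[B/D; C/A] holding=E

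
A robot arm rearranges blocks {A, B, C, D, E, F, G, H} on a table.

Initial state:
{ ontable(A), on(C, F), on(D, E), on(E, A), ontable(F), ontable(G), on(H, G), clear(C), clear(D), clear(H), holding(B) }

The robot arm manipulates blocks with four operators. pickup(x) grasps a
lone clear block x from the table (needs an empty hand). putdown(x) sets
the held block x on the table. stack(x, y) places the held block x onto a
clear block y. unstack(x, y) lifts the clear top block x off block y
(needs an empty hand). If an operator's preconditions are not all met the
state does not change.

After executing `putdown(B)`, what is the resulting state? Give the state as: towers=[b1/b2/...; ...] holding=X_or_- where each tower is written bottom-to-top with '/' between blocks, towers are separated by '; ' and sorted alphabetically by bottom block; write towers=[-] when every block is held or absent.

towers=[A/E/D; B; F/C; G/H] holding=-

before: towers=[A/E/D; F/C; G/H] holding=B
pre[putdown(B)]: holding(B) yes
all met → apply putdown(B)
after:  towers=[A/E/D; B; F/C; G/H] holding=-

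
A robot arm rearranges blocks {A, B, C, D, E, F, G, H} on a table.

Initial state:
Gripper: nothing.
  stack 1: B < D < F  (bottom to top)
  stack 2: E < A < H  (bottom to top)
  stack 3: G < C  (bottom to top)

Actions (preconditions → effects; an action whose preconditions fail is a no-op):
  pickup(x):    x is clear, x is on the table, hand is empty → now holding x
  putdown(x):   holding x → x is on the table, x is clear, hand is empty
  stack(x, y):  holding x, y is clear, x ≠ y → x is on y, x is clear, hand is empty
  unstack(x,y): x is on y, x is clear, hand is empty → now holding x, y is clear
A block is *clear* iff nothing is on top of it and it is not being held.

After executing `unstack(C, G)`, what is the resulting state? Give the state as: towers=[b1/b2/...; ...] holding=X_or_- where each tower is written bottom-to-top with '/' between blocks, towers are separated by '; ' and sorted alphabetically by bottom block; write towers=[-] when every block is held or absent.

before: towers=[B/D/F; E/A/H; G/C] holding=-
pre[unstack(C, G)]: on(C,G) ✓, clear(C) ✓, handempty ✓
all met → apply unstack(C, G)
after:  towers=[B/D/F; E/A/H; G] holding=C

towers=[B/D/F; E/A/H; G] holding=C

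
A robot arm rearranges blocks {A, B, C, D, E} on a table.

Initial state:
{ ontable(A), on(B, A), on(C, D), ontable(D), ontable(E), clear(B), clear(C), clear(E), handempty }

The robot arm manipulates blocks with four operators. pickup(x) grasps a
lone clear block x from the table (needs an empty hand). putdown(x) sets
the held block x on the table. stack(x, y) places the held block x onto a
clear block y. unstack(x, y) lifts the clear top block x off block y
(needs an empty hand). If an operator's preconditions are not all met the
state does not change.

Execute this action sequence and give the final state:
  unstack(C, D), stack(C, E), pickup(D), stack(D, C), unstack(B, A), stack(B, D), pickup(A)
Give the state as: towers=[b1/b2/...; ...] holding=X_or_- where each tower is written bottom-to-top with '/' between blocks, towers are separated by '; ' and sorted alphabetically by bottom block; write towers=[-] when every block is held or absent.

towers=[E/C/D/B] holding=A

step 1 (unstack(C, D)): towers=[A/B; D; E] holding=C
step 2 (stack(C, E)): towers=[A/B; D; E/C] holding=-
step 3 (pickup(D)): towers=[A/B; E/C] holding=D
step 4 (stack(D, C)): towers=[A/B; E/C/D] holding=-
step 5 (unstack(B, A)): towers=[A; E/C/D] holding=B
step 6 (stack(B, D)): towers=[A; E/C/D/B] holding=-
step 7 (pickup(A)): towers=[E/C/D/B] holding=A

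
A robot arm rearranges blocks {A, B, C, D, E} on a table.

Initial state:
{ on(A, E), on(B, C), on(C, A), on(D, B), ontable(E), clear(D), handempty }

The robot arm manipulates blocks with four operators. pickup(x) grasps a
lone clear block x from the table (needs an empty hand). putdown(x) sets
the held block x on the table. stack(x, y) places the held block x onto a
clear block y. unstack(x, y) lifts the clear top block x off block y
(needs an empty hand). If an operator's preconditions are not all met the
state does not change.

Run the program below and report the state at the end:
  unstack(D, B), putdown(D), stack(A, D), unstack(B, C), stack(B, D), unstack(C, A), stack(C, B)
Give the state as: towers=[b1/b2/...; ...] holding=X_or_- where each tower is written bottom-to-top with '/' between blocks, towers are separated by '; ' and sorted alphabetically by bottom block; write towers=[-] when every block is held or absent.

step 1 (unstack(D, B)): towers=[E/A/C/B] holding=D
step 2 (putdown(D)): towers=[D; E/A/C/B] holding=-
step 3 (stack(A, D)) [no-op]: towers=[D; E/A/C/B] holding=-
step 4 (unstack(B, C)): towers=[D; E/A/C] holding=B
step 5 (stack(B, D)): towers=[D/B; E/A/C] holding=-
step 6 (unstack(C, A)): towers=[D/B; E/A] holding=C
step 7 (stack(C, B)): towers=[D/B/C; E/A] holding=-

towers=[D/B/C; E/A] holding=-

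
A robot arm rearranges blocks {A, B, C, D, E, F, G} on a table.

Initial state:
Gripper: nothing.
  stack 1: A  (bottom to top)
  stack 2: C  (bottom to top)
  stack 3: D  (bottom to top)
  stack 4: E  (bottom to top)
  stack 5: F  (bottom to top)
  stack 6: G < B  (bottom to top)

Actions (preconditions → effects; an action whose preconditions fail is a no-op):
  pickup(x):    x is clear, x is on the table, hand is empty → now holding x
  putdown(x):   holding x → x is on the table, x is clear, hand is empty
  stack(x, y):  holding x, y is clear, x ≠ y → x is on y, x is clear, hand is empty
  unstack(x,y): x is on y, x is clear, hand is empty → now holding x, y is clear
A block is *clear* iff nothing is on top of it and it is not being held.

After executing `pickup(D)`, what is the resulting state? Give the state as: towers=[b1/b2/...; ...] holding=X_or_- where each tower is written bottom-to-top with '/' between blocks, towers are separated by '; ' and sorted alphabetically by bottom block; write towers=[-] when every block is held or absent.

before: towers=[A; C; D; E; F; G/B] holding=-
pre[pickup(D)]: clear(D) yes, ontable(D) yes, handempty yes
all met → apply pickup(D)
after:  towers=[A; C; E; F; G/B] holding=D

towers=[A; C; E; F; G/B] holding=D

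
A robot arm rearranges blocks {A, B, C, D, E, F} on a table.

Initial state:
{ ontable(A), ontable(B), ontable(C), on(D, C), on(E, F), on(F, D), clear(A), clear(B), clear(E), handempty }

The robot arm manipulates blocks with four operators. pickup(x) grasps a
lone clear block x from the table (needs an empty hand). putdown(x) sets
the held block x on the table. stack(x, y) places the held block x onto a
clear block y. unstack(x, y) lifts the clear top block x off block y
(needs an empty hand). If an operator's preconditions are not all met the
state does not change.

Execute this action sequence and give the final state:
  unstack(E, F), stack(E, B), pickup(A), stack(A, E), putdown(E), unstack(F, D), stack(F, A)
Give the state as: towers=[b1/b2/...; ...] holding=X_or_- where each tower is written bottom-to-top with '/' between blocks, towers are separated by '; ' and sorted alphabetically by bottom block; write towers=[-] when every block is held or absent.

step 1 (unstack(E, F)): towers=[A; B; C/D/F] holding=E
step 2 (stack(E, B)): towers=[A; B/E; C/D/F] holding=-
step 3 (pickup(A)): towers=[B/E; C/D/F] holding=A
step 4 (stack(A, E)): towers=[B/E/A; C/D/F] holding=-
step 5 (putdown(E)) [no-op]: towers=[B/E/A; C/D/F] holding=-
step 6 (unstack(F, D)): towers=[B/E/A; C/D] holding=F
step 7 (stack(F, A)): towers=[B/E/A/F; C/D] holding=-

towers=[B/E/A/F; C/D] holding=-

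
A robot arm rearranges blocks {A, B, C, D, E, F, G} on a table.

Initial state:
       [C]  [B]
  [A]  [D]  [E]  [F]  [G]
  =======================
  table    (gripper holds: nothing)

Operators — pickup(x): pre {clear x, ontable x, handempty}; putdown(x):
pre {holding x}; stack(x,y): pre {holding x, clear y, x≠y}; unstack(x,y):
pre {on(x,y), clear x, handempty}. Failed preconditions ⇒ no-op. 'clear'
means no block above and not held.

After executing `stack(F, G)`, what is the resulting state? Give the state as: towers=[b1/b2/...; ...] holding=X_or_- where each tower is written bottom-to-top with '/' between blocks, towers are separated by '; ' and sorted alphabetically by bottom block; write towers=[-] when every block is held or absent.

before: towers=[A; D/C; E/B; F; G] holding=-
pre[stack(F, G)]: holding(F) ✗, clear(G) ✓, F≠G ✓
holding(F) unmet → stack(F, G) is a no-op
after:  towers=[A; D/C; E/B; F; G] holding=-

towers=[A; D/C; E/B; F; G] holding=-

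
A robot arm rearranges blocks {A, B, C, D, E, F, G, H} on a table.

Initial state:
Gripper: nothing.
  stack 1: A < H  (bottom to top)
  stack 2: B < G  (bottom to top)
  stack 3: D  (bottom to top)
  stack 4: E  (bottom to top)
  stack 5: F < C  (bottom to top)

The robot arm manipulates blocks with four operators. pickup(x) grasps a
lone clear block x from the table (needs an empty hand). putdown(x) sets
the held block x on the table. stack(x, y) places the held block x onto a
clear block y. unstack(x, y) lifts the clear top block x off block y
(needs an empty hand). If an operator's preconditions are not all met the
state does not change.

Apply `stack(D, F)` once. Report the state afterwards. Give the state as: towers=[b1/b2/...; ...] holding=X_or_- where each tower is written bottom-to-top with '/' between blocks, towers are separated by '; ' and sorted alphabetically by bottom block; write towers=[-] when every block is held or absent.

towers=[A/H; B/G; D; E; F/C] holding=-

before: towers=[A/H; B/G; D; E; F/C] holding=-
pre[stack(D, F)]: holding(D) fail, clear(F) fail, D≠F ok
holding(D), clear(F) unmet → stack(D, F) is a no-op
after:  towers=[A/H; B/G; D; E; F/C] holding=-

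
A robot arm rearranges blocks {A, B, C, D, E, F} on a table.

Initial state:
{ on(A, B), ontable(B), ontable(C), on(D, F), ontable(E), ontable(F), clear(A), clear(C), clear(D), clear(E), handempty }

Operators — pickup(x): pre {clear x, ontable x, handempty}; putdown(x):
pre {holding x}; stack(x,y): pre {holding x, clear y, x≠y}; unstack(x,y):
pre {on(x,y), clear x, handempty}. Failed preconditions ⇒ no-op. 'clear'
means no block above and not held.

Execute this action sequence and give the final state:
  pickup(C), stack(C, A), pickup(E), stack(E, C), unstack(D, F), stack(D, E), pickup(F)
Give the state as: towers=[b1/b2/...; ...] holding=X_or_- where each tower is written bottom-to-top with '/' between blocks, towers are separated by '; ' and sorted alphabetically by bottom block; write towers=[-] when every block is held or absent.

towers=[B/A/C/E/D] holding=F

step 1 (pickup(C)): towers=[B/A; E; F/D] holding=C
step 2 (stack(C, A)): towers=[B/A/C; E; F/D] holding=-
step 3 (pickup(E)): towers=[B/A/C; F/D] holding=E
step 4 (stack(E, C)): towers=[B/A/C/E; F/D] holding=-
step 5 (unstack(D, F)): towers=[B/A/C/E; F] holding=D
step 6 (stack(D, E)): towers=[B/A/C/E/D; F] holding=-
step 7 (pickup(F)): towers=[B/A/C/E/D] holding=F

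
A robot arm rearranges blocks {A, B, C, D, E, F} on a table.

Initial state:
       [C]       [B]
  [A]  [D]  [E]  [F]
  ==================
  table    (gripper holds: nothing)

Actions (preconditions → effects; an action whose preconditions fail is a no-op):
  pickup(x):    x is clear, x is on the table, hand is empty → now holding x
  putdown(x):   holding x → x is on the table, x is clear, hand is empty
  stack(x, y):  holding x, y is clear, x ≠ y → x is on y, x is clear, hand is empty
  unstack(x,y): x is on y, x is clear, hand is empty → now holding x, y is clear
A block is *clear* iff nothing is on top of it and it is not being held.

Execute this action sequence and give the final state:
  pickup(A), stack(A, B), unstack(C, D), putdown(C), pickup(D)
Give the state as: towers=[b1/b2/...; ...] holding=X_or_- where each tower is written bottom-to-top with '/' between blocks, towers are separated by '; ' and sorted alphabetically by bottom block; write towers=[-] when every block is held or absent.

step 1 (pickup(A)): towers=[D/C; E; F/B] holding=A
step 2 (stack(A, B)): towers=[D/C; E; F/B/A] holding=-
step 3 (unstack(C, D)): towers=[D; E; F/B/A] holding=C
step 4 (putdown(C)): towers=[C; D; E; F/B/A] holding=-
step 5 (pickup(D)): towers=[C; E; F/B/A] holding=D

towers=[C; E; F/B/A] holding=D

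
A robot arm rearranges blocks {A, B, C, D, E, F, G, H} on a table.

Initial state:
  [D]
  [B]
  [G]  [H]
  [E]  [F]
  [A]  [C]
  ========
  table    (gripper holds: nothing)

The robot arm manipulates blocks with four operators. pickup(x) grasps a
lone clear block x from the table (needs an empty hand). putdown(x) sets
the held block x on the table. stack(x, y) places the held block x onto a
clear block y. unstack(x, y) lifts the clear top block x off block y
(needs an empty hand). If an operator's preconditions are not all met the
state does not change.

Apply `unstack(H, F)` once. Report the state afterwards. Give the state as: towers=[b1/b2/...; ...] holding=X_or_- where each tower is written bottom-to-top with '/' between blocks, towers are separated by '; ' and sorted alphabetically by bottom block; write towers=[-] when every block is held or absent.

towers=[A/E/G/B/D; C/F] holding=H

before: towers=[A/E/G/B/D; C/F/H] holding=-
pre[unstack(H, F)]: on(H,F) yes, clear(H) yes, handempty yes
all met → apply unstack(H, F)
after:  towers=[A/E/G/B/D; C/F] holding=H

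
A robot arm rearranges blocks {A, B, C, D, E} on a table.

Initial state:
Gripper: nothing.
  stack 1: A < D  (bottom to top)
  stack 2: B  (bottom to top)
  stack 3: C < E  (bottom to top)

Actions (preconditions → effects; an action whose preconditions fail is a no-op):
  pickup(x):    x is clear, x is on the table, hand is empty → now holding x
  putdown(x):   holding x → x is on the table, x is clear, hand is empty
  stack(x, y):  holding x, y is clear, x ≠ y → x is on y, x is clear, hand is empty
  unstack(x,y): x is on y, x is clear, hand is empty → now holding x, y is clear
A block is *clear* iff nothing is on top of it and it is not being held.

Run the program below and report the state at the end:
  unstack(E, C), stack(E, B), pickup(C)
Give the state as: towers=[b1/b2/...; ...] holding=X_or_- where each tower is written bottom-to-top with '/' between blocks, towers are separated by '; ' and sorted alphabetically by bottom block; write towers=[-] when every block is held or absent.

towers=[A/D; B/E] holding=C

step 1 (unstack(E, C)): towers=[A/D; B; C] holding=E
step 2 (stack(E, B)): towers=[A/D; B/E; C] holding=-
step 3 (pickup(C)): towers=[A/D; B/E] holding=C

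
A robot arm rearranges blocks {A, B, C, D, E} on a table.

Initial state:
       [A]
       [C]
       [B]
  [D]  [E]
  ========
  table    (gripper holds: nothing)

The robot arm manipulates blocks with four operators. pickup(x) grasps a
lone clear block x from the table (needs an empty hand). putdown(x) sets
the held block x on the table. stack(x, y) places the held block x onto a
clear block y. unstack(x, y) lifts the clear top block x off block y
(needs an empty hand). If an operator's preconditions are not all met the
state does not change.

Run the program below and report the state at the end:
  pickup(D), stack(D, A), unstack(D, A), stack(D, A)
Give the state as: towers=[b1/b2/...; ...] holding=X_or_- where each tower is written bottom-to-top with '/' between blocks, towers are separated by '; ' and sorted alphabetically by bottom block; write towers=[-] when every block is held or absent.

step 1 (pickup(D)): towers=[E/B/C/A] holding=D
step 2 (stack(D, A)): towers=[E/B/C/A/D] holding=-
step 3 (unstack(D, A)): towers=[E/B/C/A] holding=D
step 4 (stack(D, A)): towers=[E/B/C/A/D] holding=-

towers=[E/B/C/A/D] holding=-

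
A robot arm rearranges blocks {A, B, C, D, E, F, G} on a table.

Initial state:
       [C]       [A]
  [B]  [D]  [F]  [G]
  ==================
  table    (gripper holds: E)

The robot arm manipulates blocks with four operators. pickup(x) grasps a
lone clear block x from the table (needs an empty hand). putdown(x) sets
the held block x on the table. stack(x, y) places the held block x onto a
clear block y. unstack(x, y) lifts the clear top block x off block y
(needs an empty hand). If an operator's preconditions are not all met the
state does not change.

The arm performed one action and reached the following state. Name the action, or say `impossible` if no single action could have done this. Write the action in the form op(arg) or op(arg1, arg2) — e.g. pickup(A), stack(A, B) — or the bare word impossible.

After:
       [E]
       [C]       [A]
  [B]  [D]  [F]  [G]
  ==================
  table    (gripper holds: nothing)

target: towers=[B; D/C/E; F; G/A] holding=-
        putdown(E) → towers=[B; D/C; E; F; G/A] holding=-
       stack(E, B) → towers=[B/E; D/C; F; G/A] holding=-
       stack(E, F) → towers=[B; D/C; F/E; G/A] holding=-
       stack(E, A) → towers=[B; D/C; F; G/A/E] holding=-
       stack(E, C) → towers=[B; D/C/E; F; G/A] holding=-  ← match

stack(E, C)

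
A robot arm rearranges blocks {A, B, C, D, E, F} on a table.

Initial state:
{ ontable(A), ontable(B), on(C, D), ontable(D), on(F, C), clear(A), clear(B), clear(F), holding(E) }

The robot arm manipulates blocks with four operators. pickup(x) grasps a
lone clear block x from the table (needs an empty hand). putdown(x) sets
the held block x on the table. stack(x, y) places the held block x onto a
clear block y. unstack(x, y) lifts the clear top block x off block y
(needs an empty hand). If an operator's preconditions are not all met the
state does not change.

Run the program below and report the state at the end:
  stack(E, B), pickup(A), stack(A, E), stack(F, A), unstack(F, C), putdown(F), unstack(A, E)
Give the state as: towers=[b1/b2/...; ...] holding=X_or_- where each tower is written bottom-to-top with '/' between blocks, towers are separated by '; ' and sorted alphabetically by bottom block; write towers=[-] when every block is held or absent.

step 1 (stack(E, B)): towers=[A; B/E; D/C/F] holding=-
step 2 (pickup(A)): towers=[B/E; D/C/F] holding=A
step 3 (stack(A, E)): towers=[B/E/A; D/C/F] holding=-
step 4 (stack(F, A)) [no-op]: towers=[B/E/A; D/C/F] holding=-
step 5 (unstack(F, C)): towers=[B/E/A; D/C] holding=F
step 6 (putdown(F)): towers=[B/E/A; D/C; F] holding=-
step 7 (unstack(A, E)): towers=[B/E; D/C; F] holding=A

towers=[B/E; D/C; F] holding=A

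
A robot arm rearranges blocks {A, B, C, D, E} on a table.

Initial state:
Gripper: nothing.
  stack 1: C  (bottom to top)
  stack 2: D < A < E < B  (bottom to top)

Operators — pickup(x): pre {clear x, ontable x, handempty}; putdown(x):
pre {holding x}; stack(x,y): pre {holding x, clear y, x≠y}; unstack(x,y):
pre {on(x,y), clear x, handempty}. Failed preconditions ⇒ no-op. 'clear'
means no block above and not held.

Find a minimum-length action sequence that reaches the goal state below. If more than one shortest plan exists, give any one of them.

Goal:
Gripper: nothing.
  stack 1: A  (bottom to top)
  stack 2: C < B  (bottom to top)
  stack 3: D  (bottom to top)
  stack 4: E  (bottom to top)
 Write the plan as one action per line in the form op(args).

unstack(B, E)
stack(B, C)
unstack(E, A)
putdown(E)
unstack(A, D)
putdown(A)

step 1 (unstack(B, E)): towers=[C; D/A/E] holding=B
step 2 (stack(B, C)): towers=[C/B; D/A/E] holding=-
step 3 (unstack(E, A)): towers=[C/B; D/A] holding=E
step 4 (putdown(E)): towers=[C/B; D/A; E] holding=-
step 5 (unstack(A, D)): towers=[C/B; D; E] holding=A
step 6 (putdown(A)): towers=[A; C/B; D; E] holding=-
goal check: towers=[A; C/B; D; E] holding=- — reached (length 6, optimal by BFS)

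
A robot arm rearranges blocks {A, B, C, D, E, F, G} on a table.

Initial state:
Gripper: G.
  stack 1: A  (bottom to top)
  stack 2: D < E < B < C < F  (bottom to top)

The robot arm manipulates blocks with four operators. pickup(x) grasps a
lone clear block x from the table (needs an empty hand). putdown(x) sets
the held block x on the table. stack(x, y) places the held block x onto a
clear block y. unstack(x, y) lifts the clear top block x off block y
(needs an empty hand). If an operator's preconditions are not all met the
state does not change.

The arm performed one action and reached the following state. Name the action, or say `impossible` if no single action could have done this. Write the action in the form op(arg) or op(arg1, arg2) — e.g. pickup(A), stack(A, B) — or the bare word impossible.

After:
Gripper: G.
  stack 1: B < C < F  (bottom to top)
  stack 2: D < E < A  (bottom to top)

target: towers=[B/C/F; D/E/A] holding=G
        putdown(G) → towers=[A; D/E/B/C/F; G] holding=-
       stack(G, F) → towers=[A; D/E/B/C/F/G] holding=-
       stack(G, A) → towers=[A/G; D/E/B/C/F] holding=-
none of the 3 applicable actions match → impossible

impossible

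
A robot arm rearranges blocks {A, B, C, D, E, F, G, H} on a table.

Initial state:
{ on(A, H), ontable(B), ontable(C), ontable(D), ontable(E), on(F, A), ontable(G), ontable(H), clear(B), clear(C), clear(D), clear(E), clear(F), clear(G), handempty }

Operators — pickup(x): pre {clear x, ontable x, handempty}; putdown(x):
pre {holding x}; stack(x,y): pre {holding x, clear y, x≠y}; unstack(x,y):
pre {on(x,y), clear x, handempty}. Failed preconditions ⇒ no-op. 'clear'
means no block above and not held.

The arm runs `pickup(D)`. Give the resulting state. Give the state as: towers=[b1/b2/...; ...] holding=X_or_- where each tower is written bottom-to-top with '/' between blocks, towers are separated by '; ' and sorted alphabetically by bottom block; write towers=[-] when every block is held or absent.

before: towers=[B; C; D; E; G; H/A/F] holding=-
pre[pickup(D)]: clear(D) ✓, ontable(D) ✓, handempty ✓
all met → apply pickup(D)
after:  towers=[B; C; E; G; H/A/F] holding=D

towers=[B; C; E; G; H/A/F] holding=D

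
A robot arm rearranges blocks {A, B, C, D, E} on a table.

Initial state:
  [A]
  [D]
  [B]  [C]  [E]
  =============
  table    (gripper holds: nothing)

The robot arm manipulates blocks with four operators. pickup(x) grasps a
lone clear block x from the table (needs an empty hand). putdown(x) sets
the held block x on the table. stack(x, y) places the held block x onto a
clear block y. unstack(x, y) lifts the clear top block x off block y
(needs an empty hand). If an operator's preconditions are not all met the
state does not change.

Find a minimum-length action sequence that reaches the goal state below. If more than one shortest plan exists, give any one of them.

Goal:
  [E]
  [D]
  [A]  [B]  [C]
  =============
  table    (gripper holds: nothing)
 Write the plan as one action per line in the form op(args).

step 1 (unstack(A, D)): towers=[B/D; C; E] holding=A
step 2 (putdown(A)): towers=[A; B/D; C; E] holding=-
step 3 (unstack(D, B)): towers=[A; B; C; E] holding=D
step 4 (stack(D, A)): towers=[A/D; B; C; E] holding=-
step 5 (pickup(E)): towers=[A/D; B; C] holding=E
step 6 (stack(E, D)): towers=[A/D/E; B; C] holding=-
goal check: towers=[A/D/E; B; C] holding=- — reached (length 6, optimal by BFS)

unstack(A, D)
putdown(A)
unstack(D, B)
stack(D, A)
pickup(E)
stack(E, D)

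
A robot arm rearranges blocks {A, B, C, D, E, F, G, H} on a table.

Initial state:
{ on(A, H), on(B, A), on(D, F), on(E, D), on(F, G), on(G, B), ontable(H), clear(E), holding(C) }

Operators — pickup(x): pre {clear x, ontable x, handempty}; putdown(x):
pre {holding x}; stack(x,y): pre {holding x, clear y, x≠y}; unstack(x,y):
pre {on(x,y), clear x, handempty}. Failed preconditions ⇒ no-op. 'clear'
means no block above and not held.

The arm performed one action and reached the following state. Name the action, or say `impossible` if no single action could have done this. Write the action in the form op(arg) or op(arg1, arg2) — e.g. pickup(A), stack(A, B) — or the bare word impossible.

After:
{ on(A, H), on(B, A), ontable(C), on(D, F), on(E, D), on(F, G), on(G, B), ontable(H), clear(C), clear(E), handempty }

target: towers=[C; H/A/B/G/F/D/E] holding=-
        putdown(C) → towers=[C; H/A/B/G/F/D/E] holding=-  ← match
       stack(C, E) → towers=[H/A/B/G/F/D/E/C] holding=-

putdown(C)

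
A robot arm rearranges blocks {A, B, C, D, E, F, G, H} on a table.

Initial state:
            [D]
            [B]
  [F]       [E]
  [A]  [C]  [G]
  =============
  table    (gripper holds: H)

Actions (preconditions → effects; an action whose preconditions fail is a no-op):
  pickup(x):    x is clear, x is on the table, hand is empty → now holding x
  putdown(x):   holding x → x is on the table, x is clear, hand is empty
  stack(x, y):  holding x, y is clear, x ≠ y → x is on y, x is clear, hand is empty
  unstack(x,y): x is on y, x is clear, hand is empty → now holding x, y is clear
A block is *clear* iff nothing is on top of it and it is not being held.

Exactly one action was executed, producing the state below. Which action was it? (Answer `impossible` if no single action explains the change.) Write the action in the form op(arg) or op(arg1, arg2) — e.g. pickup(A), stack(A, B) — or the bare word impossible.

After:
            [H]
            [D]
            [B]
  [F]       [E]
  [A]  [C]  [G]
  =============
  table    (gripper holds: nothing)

target: towers=[A/F; C; G/E/B/D/H] holding=-
        putdown(H) → towers=[A/F; C; G/E/B/D; H] holding=-
       stack(H, F) → towers=[A/F/H; C; G/E/B/D] holding=-
       stack(H, D) → towers=[A/F; C; G/E/B/D/H] holding=-  ← match
       stack(H, C) → towers=[A/F; C/H; G/E/B/D] holding=-

stack(H, D)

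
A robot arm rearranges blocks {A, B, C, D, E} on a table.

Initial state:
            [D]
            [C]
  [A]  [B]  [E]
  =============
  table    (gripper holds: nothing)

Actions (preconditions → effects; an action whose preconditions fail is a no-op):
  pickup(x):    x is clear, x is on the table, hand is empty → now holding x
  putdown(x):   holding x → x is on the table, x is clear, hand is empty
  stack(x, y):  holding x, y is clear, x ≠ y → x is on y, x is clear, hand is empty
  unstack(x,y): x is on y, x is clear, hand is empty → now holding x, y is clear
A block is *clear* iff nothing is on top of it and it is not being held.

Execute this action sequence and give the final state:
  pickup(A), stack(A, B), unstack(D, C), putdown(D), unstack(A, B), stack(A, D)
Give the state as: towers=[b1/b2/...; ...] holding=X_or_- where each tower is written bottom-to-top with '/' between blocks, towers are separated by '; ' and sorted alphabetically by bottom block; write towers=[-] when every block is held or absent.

towers=[B; D/A; E/C] holding=-

step 1 (pickup(A)): towers=[B; E/C/D] holding=A
step 2 (stack(A, B)): towers=[B/A; E/C/D] holding=-
step 3 (unstack(D, C)): towers=[B/A; E/C] holding=D
step 4 (putdown(D)): towers=[B/A; D; E/C] holding=-
step 5 (unstack(A, B)): towers=[B; D; E/C] holding=A
step 6 (stack(A, D)): towers=[B; D/A; E/C] holding=-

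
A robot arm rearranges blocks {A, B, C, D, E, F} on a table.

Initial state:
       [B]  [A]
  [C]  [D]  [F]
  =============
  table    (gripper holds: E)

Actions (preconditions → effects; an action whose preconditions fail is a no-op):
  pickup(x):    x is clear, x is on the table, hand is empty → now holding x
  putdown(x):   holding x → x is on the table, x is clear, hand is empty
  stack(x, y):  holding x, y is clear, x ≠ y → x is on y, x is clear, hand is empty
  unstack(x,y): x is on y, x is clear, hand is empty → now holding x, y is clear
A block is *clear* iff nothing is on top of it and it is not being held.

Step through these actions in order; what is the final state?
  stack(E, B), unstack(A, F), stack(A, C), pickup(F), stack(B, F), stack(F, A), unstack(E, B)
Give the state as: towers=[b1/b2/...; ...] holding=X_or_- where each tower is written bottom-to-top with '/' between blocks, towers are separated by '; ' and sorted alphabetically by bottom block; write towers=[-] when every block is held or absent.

step 1 (stack(E, B)): towers=[C; D/B/E; F/A] holding=-
step 2 (unstack(A, F)): towers=[C; D/B/E; F] holding=A
step 3 (stack(A, C)): towers=[C/A; D/B/E; F] holding=-
step 4 (pickup(F)): towers=[C/A; D/B/E] holding=F
step 5 (stack(B, F)) [no-op]: towers=[C/A; D/B/E] holding=F
step 6 (stack(F, A)): towers=[C/A/F; D/B/E] holding=-
step 7 (unstack(E, B)): towers=[C/A/F; D/B] holding=E

towers=[C/A/F; D/B] holding=E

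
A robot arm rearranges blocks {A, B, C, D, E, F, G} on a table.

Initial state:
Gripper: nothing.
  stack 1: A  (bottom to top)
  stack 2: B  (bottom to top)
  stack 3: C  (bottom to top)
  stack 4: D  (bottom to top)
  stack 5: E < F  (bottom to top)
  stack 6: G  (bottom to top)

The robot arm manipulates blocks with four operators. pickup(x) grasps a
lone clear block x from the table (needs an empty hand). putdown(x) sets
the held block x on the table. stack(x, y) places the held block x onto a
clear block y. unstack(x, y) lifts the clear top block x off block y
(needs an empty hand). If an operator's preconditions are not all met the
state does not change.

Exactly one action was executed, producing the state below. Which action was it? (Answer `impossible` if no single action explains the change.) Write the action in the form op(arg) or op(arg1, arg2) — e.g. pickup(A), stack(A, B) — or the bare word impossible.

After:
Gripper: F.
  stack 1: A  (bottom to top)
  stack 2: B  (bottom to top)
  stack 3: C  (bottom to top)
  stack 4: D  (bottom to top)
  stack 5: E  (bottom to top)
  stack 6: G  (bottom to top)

target: towers=[A; B; C; D; E; G] holding=F
         pickup(B) → towers=[A; C; D; E/F; G] holding=B
     unstack(F, E) → towers=[A; B; C; D; E; G] holding=F  ← match
         pickup(G) → towers=[A; B; C; D; E/F] holding=G
         pickup(D) → towers=[A; B; C; E/F; G] holding=D
         pickup(A) → towers=[B; C; D; E/F; G] holding=A
         pickup(C) → towers=[A; B; D; E/F; G] holding=C

unstack(F, E)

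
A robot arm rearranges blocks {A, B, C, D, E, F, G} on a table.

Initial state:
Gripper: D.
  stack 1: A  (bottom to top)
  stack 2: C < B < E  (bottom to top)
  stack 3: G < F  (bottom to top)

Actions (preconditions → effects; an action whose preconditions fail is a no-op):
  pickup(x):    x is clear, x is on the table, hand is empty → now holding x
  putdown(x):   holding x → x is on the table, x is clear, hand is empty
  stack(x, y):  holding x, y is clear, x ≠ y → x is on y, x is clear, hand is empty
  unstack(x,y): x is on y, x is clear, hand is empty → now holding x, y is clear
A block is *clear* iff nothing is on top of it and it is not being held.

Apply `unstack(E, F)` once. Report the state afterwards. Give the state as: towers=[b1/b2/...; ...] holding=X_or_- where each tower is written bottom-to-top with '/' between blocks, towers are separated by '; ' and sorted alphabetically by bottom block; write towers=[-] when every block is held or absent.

towers=[A; C/B/E; G/F] holding=D

before: towers=[A; C/B/E; G/F] holding=D
pre[unstack(E, F)]: on(E,F) no, clear(E) yes, handempty no
on(E,F), handempty unmet → unstack(E, F) is a no-op
after:  towers=[A; C/B/E; G/F] holding=D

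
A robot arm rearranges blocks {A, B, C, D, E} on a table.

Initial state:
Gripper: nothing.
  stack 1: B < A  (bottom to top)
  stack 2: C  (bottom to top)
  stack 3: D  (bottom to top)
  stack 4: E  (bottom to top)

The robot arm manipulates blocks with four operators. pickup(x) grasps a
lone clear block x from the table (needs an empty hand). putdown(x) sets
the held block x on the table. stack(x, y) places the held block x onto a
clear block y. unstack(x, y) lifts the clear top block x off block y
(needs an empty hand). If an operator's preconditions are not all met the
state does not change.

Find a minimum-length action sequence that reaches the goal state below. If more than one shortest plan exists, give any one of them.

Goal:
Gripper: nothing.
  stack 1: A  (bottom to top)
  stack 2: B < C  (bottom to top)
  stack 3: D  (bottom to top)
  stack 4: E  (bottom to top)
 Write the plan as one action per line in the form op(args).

unstack(A, B)
putdown(A)
pickup(C)
stack(C, B)

step 1 (unstack(A, B)): towers=[B; C; D; E] holding=A
step 2 (putdown(A)): towers=[A; B; C; D; E] holding=-
step 3 (pickup(C)): towers=[A; B; D; E] holding=C
step 4 (stack(C, B)): towers=[A; B/C; D; E] holding=-
goal check: towers=[A; B/C; D; E] holding=- — reached (length 4, optimal by BFS)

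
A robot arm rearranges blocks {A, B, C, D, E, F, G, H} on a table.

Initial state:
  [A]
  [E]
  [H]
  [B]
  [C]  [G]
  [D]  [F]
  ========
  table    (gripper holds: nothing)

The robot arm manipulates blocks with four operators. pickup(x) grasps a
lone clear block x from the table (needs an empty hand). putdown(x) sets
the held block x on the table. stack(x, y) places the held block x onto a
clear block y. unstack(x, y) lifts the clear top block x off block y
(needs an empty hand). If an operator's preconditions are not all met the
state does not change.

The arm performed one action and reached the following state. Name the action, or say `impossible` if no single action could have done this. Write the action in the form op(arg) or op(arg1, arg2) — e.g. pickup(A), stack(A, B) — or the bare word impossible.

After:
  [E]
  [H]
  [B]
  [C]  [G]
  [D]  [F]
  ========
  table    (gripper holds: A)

unstack(A, E)

target: towers=[D/C/B/H/E; F/G] holding=A
     unstack(G, F) → towers=[D/C/B/H/E/A; F] holding=G
     unstack(A, E) → towers=[D/C/B/H/E; F/G] holding=A  ← match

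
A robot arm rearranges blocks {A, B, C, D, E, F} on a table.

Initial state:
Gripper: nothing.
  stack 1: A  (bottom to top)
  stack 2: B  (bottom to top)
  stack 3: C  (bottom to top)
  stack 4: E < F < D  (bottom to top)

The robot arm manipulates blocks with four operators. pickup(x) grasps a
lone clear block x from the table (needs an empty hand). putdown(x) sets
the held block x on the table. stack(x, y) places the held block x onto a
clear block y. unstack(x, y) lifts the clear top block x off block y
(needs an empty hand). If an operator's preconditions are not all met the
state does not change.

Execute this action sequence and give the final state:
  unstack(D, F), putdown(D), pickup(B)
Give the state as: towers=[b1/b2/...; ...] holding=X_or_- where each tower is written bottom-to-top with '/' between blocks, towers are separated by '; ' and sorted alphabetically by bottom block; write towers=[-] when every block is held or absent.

step 1 (unstack(D, F)): towers=[A; B; C; E/F] holding=D
step 2 (putdown(D)): towers=[A; B; C; D; E/F] holding=-
step 3 (pickup(B)): towers=[A; C; D; E/F] holding=B

towers=[A; C; D; E/F] holding=B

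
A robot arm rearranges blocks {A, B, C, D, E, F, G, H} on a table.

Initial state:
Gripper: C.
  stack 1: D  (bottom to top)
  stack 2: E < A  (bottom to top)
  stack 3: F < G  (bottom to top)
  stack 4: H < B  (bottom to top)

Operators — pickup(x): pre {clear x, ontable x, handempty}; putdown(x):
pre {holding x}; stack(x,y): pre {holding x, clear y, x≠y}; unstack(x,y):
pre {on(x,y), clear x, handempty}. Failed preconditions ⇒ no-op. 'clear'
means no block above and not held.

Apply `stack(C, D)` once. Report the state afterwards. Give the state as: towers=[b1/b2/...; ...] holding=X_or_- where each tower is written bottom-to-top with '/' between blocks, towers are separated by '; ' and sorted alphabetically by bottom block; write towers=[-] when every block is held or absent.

towers=[D/C; E/A; F/G; H/B] holding=-

before: towers=[D; E/A; F/G; H/B] holding=C
pre[stack(C, D)]: holding(C) ok, clear(D) ok, C≠D ok
all met → apply stack(C, D)
after:  towers=[D/C; E/A; F/G; H/B] holding=-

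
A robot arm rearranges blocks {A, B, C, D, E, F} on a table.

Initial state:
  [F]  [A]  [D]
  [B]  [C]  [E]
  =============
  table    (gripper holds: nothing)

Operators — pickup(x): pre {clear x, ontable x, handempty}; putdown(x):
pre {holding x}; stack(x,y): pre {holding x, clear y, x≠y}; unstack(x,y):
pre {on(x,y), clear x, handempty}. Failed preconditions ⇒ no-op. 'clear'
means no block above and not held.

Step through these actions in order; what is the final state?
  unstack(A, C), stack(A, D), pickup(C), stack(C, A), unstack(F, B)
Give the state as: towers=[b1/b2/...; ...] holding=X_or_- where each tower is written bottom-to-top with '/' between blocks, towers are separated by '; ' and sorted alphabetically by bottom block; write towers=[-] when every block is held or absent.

step 1 (unstack(A, C)): towers=[B/F; C; E/D] holding=A
step 2 (stack(A, D)): towers=[B/F; C; E/D/A] holding=-
step 3 (pickup(C)): towers=[B/F; E/D/A] holding=C
step 4 (stack(C, A)): towers=[B/F; E/D/A/C] holding=-
step 5 (unstack(F, B)): towers=[B; E/D/A/C] holding=F

towers=[B; E/D/A/C] holding=F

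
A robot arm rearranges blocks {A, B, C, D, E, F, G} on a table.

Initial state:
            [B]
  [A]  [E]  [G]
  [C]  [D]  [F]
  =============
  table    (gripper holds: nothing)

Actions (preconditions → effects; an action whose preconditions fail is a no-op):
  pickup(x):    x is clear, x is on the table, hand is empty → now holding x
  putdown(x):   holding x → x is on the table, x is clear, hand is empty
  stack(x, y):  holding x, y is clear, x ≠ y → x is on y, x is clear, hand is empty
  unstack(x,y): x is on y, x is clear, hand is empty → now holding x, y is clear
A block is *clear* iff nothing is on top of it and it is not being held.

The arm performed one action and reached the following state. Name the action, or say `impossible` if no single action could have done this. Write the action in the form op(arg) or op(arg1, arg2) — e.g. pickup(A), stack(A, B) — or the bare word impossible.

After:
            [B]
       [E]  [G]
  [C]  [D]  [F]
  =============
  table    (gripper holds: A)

unstack(A, C)

target: towers=[C; D/E; F/G/B] holding=A
     unstack(B, G) → towers=[C/A; D/E; F/G] holding=B
     unstack(A, C) → towers=[C; D/E; F/G/B] holding=A  ← match
     unstack(E, D) → towers=[C/A; D; F/G/B] holding=E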